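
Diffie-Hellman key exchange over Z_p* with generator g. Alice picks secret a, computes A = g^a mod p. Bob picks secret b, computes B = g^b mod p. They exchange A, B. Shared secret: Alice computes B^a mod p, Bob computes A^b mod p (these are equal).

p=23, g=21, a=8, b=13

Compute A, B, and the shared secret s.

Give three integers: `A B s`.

A = 21^8 mod 23  (bits of 8 = 1000)
  bit 0 = 1: r = r^2 * 21 mod 23 = 1^2 * 21 = 1*21 = 21
  bit 1 = 0: r = r^2 mod 23 = 21^2 = 4
  bit 2 = 0: r = r^2 mod 23 = 4^2 = 16
  bit 3 = 0: r = r^2 mod 23 = 16^2 = 3
  -> A = 3
B = 21^13 mod 23  (bits of 13 = 1101)
  bit 0 = 1: r = r^2 * 21 mod 23 = 1^2 * 21 = 1*21 = 21
  bit 1 = 1: r = r^2 * 21 mod 23 = 21^2 * 21 = 4*21 = 15
  bit 2 = 0: r = r^2 mod 23 = 15^2 = 18
  bit 3 = 1: r = r^2 * 21 mod 23 = 18^2 * 21 = 2*21 = 19
  -> B = 19
s = B^a = 19^8 mod 23  (bits of 8 = 1000)
  bit 0 = 1: r = r^2 * 19 mod 23 = 1^2 * 19 = 1*19 = 19
  bit 1 = 0: r = r^2 mod 23 = 19^2 = 16
  bit 2 = 0: r = r^2 mod 23 = 16^2 = 3
  bit 3 = 0: r = r^2 mod 23 = 3^2 = 9
  -> s = B^a = 9

Answer: 3 19 9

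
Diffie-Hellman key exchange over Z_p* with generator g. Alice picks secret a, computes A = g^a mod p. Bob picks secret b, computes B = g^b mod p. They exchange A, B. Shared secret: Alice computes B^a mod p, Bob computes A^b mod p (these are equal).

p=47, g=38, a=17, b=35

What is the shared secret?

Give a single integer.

Answer: 45

Derivation:
A = 38^17 mod 47  (bits of 17 = 10001)
  bit 0 = 1: r = r^2 * 38 mod 47 = 1^2 * 38 = 1*38 = 38
  bit 1 = 0: r = r^2 mod 47 = 38^2 = 34
  bit 2 = 0: r = r^2 mod 47 = 34^2 = 28
  bit 3 = 0: r = r^2 mod 47 = 28^2 = 32
  bit 4 = 1: r = r^2 * 38 mod 47 = 32^2 * 38 = 37*38 = 43
  -> A = 43
B = 38^35 mod 47  (bits of 35 = 100011)
  bit 0 = 1: r = r^2 * 38 mod 47 = 1^2 * 38 = 1*38 = 38
  bit 1 = 0: r = r^2 mod 47 = 38^2 = 34
  bit 2 = 0: r = r^2 mod 47 = 34^2 = 28
  bit 3 = 0: r = r^2 mod 47 = 28^2 = 32
  bit 4 = 1: r = r^2 * 38 mod 47 = 32^2 * 38 = 37*38 = 43
  bit 5 = 1: r = r^2 * 38 mod 47 = 43^2 * 38 = 16*38 = 44
  -> B = 44
s = B^a = 44^17 mod 47  (bits of 17 = 10001)
  bit 0 = 1: r = r^2 * 44 mod 47 = 1^2 * 44 = 1*44 = 44
  bit 1 = 0: r = r^2 mod 47 = 44^2 = 9
  bit 2 = 0: r = r^2 mod 47 = 9^2 = 34
  bit 3 = 0: r = r^2 mod 47 = 34^2 = 28
  bit 4 = 1: r = r^2 * 44 mod 47 = 28^2 * 44 = 32*44 = 45
  -> s = B^a = 45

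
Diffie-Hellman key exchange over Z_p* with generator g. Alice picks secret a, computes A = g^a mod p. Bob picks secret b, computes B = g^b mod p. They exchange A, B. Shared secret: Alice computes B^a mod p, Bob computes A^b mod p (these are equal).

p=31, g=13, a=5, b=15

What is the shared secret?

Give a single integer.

Answer: 30

Derivation:
A = 13^5 mod 31  (bits of 5 = 101)
  bit 0 = 1: r = r^2 * 13 mod 31 = 1^2 * 13 = 1*13 = 13
  bit 1 = 0: r = r^2 mod 31 = 13^2 = 14
  bit 2 = 1: r = r^2 * 13 mod 31 = 14^2 * 13 = 10*13 = 6
  -> A = 6
B = 13^15 mod 31  (bits of 15 = 1111)
  bit 0 = 1: r = r^2 * 13 mod 31 = 1^2 * 13 = 1*13 = 13
  bit 1 = 1: r = r^2 * 13 mod 31 = 13^2 * 13 = 14*13 = 27
  bit 2 = 1: r = r^2 * 13 mod 31 = 27^2 * 13 = 16*13 = 22
  bit 3 = 1: r = r^2 * 13 mod 31 = 22^2 * 13 = 19*13 = 30
  -> B = 30
s = B^a = 30^5 mod 31  (bits of 5 = 101)
  bit 0 = 1: r = r^2 * 30 mod 31 = 1^2 * 30 = 1*30 = 30
  bit 1 = 0: r = r^2 mod 31 = 30^2 = 1
  bit 2 = 1: r = r^2 * 30 mod 31 = 1^2 * 30 = 1*30 = 30
  -> s = B^a = 30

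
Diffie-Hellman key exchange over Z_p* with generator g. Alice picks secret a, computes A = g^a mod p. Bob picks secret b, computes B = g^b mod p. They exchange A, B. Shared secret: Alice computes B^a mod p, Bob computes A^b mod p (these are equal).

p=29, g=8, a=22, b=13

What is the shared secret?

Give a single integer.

Answer: 13

Derivation:
A = 8^22 mod 29  (bits of 22 = 10110)
  bit 0 = 1: r = r^2 * 8 mod 29 = 1^2 * 8 = 1*8 = 8
  bit 1 = 0: r = r^2 mod 29 = 8^2 = 6
  bit 2 = 1: r = r^2 * 8 mod 29 = 6^2 * 8 = 7*8 = 27
  bit 3 = 1: r = r^2 * 8 mod 29 = 27^2 * 8 = 4*8 = 3
  bit 4 = 0: r = r^2 mod 29 = 3^2 = 9
  -> A = 9
B = 8^13 mod 29  (bits of 13 = 1101)
  bit 0 = 1: r = r^2 * 8 mod 29 = 1^2 * 8 = 1*8 = 8
  bit 1 = 1: r = r^2 * 8 mod 29 = 8^2 * 8 = 6*8 = 19
  bit 2 = 0: r = r^2 mod 29 = 19^2 = 13
  bit 3 = 1: r = r^2 * 8 mod 29 = 13^2 * 8 = 24*8 = 18
  -> B = 18
s = B^a = 18^22 mod 29  (bits of 22 = 10110)
  bit 0 = 1: r = r^2 * 18 mod 29 = 1^2 * 18 = 1*18 = 18
  bit 1 = 0: r = r^2 mod 29 = 18^2 = 5
  bit 2 = 1: r = r^2 * 18 mod 29 = 5^2 * 18 = 25*18 = 15
  bit 3 = 1: r = r^2 * 18 mod 29 = 15^2 * 18 = 22*18 = 19
  bit 4 = 0: r = r^2 mod 29 = 19^2 = 13
  -> s = B^a = 13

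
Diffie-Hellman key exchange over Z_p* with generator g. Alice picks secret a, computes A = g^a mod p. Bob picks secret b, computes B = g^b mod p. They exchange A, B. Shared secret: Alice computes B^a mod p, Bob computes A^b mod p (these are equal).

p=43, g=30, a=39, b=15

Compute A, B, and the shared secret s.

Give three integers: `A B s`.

Answer: 32 8 32

Derivation:
A = 30^39 mod 43  (bits of 39 = 100111)
  bit 0 = 1: r = r^2 * 30 mod 43 = 1^2 * 30 = 1*30 = 30
  bit 1 = 0: r = r^2 mod 43 = 30^2 = 40
  bit 2 = 0: r = r^2 mod 43 = 40^2 = 9
  bit 3 = 1: r = r^2 * 30 mod 43 = 9^2 * 30 = 38*30 = 22
  bit 4 = 1: r = r^2 * 30 mod 43 = 22^2 * 30 = 11*30 = 29
  bit 5 = 1: r = r^2 * 30 mod 43 = 29^2 * 30 = 24*30 = 32
  -> A = 32
B = 30^15 mod 43  (bits of 15 = 1111)
  bit 0 = 1: r = r^2 * 30 mod 43 = 1^2 * 30 = 1*30 = 30
  bit 1 = 1: r = r^2 * 30 mod 43 = 30^2 * 30 = 40*30 = 39
  bit 2 = 1: r = r^2 * 30 mod 43 = 39^2 * 30 = 16*30 = 7
  bit 3 = 1: r = r^2 * 30 mod 43 = 7^2 * 30 = 6*30 = 8
  -> B = 8
s = B^a = 8^39 mod 43  (bits of 39 = 100111)
  bit 0 = 1: r = r^2 * 8 mod 43 = 1^2 * 8 = 1*8 = 8
  bit 1 = 0: r = r^2 mod 43 = 8^2 = 21
  bit 2 = 0: r = r^2 mod 43 = 21^2 = 11
  bit 3 = 1: r = r^2 * 8 mod 43 = 11^2 * 8 = 35*8 = 22
  bit 4 = 1: r = r^2 * 8 mod 43 = 22^2 * 8 = 11*8 = 2
  bit 5 = 1: r = r^2 * 8 mod 43 = 2^2 * 8 = 4*8 = 32
  -> s = B^a = 32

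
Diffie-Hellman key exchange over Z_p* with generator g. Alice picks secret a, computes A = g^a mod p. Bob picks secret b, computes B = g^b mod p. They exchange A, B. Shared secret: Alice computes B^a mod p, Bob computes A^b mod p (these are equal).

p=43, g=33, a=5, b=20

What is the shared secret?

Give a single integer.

A = 33^5 mod 43  (bits of 5 = 101)
  bit 0 = 1: r = r^2 * 33 mod 43 = 1^2 * 33 = 1*33 = 33
  bit 1 = 0: r = r^2 mod 43 = 33^2 = 14
  bit 2 = 1: r = r^2 * 33 mod 43 = 14^2 * 33 = 24*33 = 18
  -> A = 18
B = 33^20 mod 43  (bits of 20 = 10100)
  bit 0 = 1: r = r^2 * 33 mod 43 = 1^2 * 33 = 1*33 = 33
  bit 1 = 0: r = r^2 mod 43 = 33^2 = 14
  bit 2 = 1: r = r^2 * 33 mod 43 = 14^2 * 33 = 24*33 = 18
  bit 3 = 0: r = r^2 mod 43 = 18^2 = 23
  bit 4 = 0: r = r^2 mod 43 = 23^2 = 13
  -> B = 13
s = B^a = 13^5 mod 43  (bits of 5 = 101)
  bit 0 = 1: r = r^2 * 13 mod 43 = 1^2 * 13 = 1*13 = 13
  bit 1 = 0: r = r^2 mod 43 = 13^2 = 40
  bit 2 = 1: r = r^2 * 13 mod 43 = 40^2 * 13 = 9*13 = 31
  -> s = B^a = 31

Answer: 31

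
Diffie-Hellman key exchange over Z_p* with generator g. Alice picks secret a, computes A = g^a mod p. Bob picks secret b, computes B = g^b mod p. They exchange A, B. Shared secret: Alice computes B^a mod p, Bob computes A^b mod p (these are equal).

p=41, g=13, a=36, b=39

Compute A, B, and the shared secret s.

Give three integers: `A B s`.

Answer: 23 19 25

Derivation:
A = 13^36 mod 41  (bits of 36 = 100100)
  bit 0 = 1: r = r^2 * 13 mod 41 = 1^2 * 13 = 1*13 = 13
  bit 1 = 0: r = r^2 mod 41 = 13^2 = 5
  bit 2 = 0: r = r^2 mod 41 = 5^2 = 25
  bit 3 = 1: r = r^2 * 13 mod 41 = 25^2 * 13 = 10*13 = 7
  bit 4 = 0: r = r^2 mod 41 = 7^2 = 8
  bit 5 = 0: r = r^2 mod 41 = 8^2 = 23
  -> A = 23
B = 13^39 mod 41  (bits of 39 = 100111)
  bit 0 = 1: r = r^2 * 13 mod 41 = 1^2 * 13 = 1*13 = 13
  bit 1 = 0: r = r^2 mod 41 = 13^2 = 5
  bit 2 = 0: r = r^2 mod 41 = 5^2 = 25
  bit 3 = 1: r = r^2 * 13 mod 41 = 25^2 * 13 = 10*13 = 7
  bit 4 = 1: r = r^2 * 13 mod 41 = 7^2 * 13 = 8*13 = 22
  bit 5 = 1: r = r^2 * 13 mod 41 = 22^2 * 13 = 33*13 = 19
  -> B = 19
s = B^a = 19^36 mod 41  (bits of 36 = 100100)
  bit 0 = 1: r = r^2 * 19 mod 41 = 1^2 * 19 = 1*19 = 19
  bit 1 = 0: r = r^2 mod 41 = 19^2 = 33
  bit 2 = 0: r = r^2 mod 41 = 33^2 = 23
  bit 3 = 1: r = r^2 * 19 mod 41 = 23^2 * 19 = 37*19 = 6
  bit 4 = 0: r = r^2 mod 41 = 6^2 = 36
  bit 5 = 0: r = r^2 mod 41 = 36^2 = 25
  -> s = B^a = 25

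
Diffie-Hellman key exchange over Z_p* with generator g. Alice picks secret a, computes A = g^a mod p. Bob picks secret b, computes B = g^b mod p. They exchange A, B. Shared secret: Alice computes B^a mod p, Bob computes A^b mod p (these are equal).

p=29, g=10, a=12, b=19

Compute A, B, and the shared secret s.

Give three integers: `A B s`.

Answer: 20 21 24

Derivation:
A = 10^12 mod 29  (bits of 12 = 1100)
  bit 0 = 1: r = r^2 * 10 mod 29 = 1^2 * 10 = 1*10 = 10
  bit 1 = 1: r = r^2 * 10 mod 29 = 10^2 * 10 = 13*10 = 14
  bit 2 = 0: r = r^2 mod 29 = 14^2 = 22
  bit 3 = 0: r = r^2 mod 29 = 22^2 = 20
  -> A = 20
B = 10^19 mod 29  (bits of 19 = 10011)
  bit 0 = 1: r = r^2 * 10 mod 29 = 1^2 * 10 = 1*10 = 10
  bit 1 = 0: r = r^2 mod 29 = 10^2 = 13
  bit 2 = 0: r = r^2 mod 29 = 13^2 = 24
  bit 3 = 1: r = r^2 * 10 mod 29 = 24^2 * 10 = 25*10 = 18
  bit 4 = 1: r = r^2 * 10 mod 29 = 18^2 * 10 = 5*10 = 21
  -> B = 21
s = B^a = 21^12 mod 29  (bits of 12 = 1100)
  bit 0 = 1: r = r^2 * 21 mod 29 = 1^2 * 21 = 1*21 = 21
  bit 1 = 1: r = r^2 * 21 mod 29 = 21^2 * 21 = 6*21 = 10
  bit 2 = 0: r = r^2 mod 29 = 10^2 = 13
  bit 3 = 0: r = r^2 mod 29 = 13^2 = 24
  -> s = B^a = 24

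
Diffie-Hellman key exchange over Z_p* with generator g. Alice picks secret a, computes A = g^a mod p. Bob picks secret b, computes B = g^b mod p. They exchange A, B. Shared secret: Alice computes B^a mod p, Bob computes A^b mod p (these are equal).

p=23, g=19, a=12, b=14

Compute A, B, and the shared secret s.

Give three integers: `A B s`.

A = 19^12 mod 23  (bits of 12 = 1100)
  bit 0 = 1: r = r^2 * 19 mod 23 = 1^2 * 19 = 1*19 = 19
  bit 1 = 1: r = r^2 * 19 mod 23 = 19^2 * 19 = 16*19 = 5
  bit 2 = 0: r = r^2 mod 23 = 5^2 = 2
  bit 3 = 0: r = r^2 mod 23 = 2^2 = 4
  -> A = 4
B = 19^14 mod 23  (bits of 14 = 1110)
  bit 0 = 1: r = r^2 * 19 mod 23 = 1^2 * 19 = 1*19 = 19
  bit 1 = 1: r = r^2 * 19 mod 23 = 19^2 * 19 = 16*19 = 5
  bit 2 = 1: r = r^2 * 19 mod 23 = 5^2 * 19 = 2*19 = 15
  bit 3 = 0: r = r^2 mod 23 = 15^2 = 18
  -> B = 18
s = B^a = 18^12 mod 23  (bits of 12 = 1100)
  bit 0 = 1: r = r^2 * 18 mod 23 = 1^2 * 18 = 1*18 = 18
  bit 1 = 1: r = r^2 * 18 mod 23 = 18^2 * 18 = 2*18 = 13
  bit 2 = 0: r = r^2 mod 23 = 13^2 = 8
  bit 3 = 0: r = r^2 mod 23 = 8^2 = 18
  -> s = B^a = 18

Answer: 4 18 18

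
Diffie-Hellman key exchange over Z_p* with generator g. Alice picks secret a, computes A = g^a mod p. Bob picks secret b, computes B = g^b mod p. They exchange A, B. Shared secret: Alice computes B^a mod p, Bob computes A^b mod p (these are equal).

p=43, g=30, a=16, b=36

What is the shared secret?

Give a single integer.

A = 30^16 mod 43  (bits of 16 = 10000)
  bit 0 = 1: r = r^2 * 30 mod 43 = 1^2 * 30 = 1*30 = 30
  bit 1 = 0: r = r^2 mod 43 = 30^2 = 40
  bit 2 = 0: r = r^2 mod 43 = 40^2 = 9
  bit 3 = 0: r = r^2 mod 43 = 9^2 = 38
  bit 4 = 0: r = r^2 mod 43 = 38^2 = 25
  -> A = 25
B = 30^36 mod 43  (bits of 36 = 100100)
  bit 0 = 1: r = r^2 * 30 mod 43 = 1^2 * 30 = 1*30 = 30
  bit 1 = 0: r = r^2 mod 43 = 30^2 = 40
  bit 2 = 0: r = r^2 mod 43 = 40^2 = 9
  bit 3 = 1: r = r^2 * 30 mod 43 = 9^2 * 30 = 38*30 = 22
  bit 4 = 0: r = r^2 mod 43 = 22^2 = 11
  bit 5 = 0: r = r^2 mod 43 = 11^2 = 35
  -> B = 35
s = B^a = 35^16 mod 43  (bits of 16 = 10000)
  bit 0 = 1: r = r^2 * 35 mod 43 = 1^2 * 35 = 1*35 = 35
  bit 1 = 0: r = r^2 mod 43 = 35^2 = 21
  bit 2 = 0: r = r^2 mod 43 = 21^2 = 11
  bit 3 = 0: r = r^2 mod 43 = 11^2 = 35
  bit 4 = 0: r = r^2 mod 43 = 35^2 = 21
  -> s = B^a = 21

Answer: 21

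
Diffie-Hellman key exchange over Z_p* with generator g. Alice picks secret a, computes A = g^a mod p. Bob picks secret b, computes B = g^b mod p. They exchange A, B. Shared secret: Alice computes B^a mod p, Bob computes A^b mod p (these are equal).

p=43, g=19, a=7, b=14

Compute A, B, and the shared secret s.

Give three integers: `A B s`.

Answer: 37 36 36

Derivation:
A = 19^7 mod 43  (bits of 7 = 111)
  bit 0 = 1: r = r^2 * 19 mod 43 = 1^2 * 19 = 1*19 = 19
  bit 1 = 1: r = r^2 * 19 mod 43 = 19^2 * 19 = 17*19 = 22
  bit 2 = 1: r = r^2 * 19 mod 43 = 22^2 * 19 = 11*19 = 37
  -> A = 37
B = 19^14 mod 43  (bits of 14 = 1110)
  bit 0 = 1: r = r^2 * 19 mod 43 = 1^2 * 19 = 1*19 = 19
  bit 1 = 1: r = r^2 * 19 mod 43 = 19^2 * 19 = 17*19 = 22
  bit 2 = 1: r = r^2 * 19 mod 43 = 22^2 * 19 = 11*19 = 37
  bit 3 = 0: r = r^2 mod 43 = 37^2 = 36
  -> B = 36
s = B^a = 36^7 mod 43  (bits of 7 = 111)
  bit 0 = 1: r = r^2 * 36 mod 43 = 1^2 * 36 = 1*36 = 36
  bit 1 = 1: r = r^2 * 36 mod 43 = 36^2 * 36 = 6*36 = 1
  bit 2 = 1: r = r^2 * 36 mod 43 = 1^2 * 36 = 1*36 = 36
  -> s = B^a = 36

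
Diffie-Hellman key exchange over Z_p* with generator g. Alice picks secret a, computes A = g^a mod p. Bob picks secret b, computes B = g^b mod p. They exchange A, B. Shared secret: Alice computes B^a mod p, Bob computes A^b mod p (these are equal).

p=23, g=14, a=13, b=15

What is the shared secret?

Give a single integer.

Answer: 10

Derivation:
A = 14^13 mod 23  (bits of 13 = 1101)
  bit 0 = 1: r = r^2 * 14 mod 23 = 1^2 * 14 = 1*14 = 14
  bit 1 = 1: r = r^2 * 14 mod 23 = 14^2 * 14 = 12*14 = 7
  bit 2 = 0: r = r^2 mod 23 = 7^2 = 3
  bit 3 = 1: r = r^2 * 14 mod 23 = 3^2 * 14 = 9*14 = 11
  -> A = 11
B = 14^15 mod 23  (bits of 15 = 1111)
  bit 0 = 1: r = r^2 * 14 mod 23 = 1^2 * 14 = 1*14 = 14
  bit 1 = 1: r = r^2 * 14 mod 23 = 14^2 * 14 = 12*14 = 7
  bit 2 = 1: r = r^2 * 14 mod 23 = 7^2 * 14 = 3*14 = 19
  bit 3 = 1: r = r^2 * 14 mod 23 = 19^2 * 14 = 16*14 = 17
  -> B = 17
s = B^a = 17^13 mod 23  (bits of 13 = 1101)
  bit 0 = 1: r = r^2 * 17 mod 23 = 1^2 * 17 = 1*17 = 17
  bit 1 = 1: r = r^2 * 17 mod 23 = 17^2 * 17 = 13*17 = 14
  bit 2 = 0: r = r^2 mod 23 = 14^2 = 12
  bit 3 = 1: r = r^2 * 17 mod 23 = 12^2 * 17 = 6*17 = 10
  -> s = B^a = 10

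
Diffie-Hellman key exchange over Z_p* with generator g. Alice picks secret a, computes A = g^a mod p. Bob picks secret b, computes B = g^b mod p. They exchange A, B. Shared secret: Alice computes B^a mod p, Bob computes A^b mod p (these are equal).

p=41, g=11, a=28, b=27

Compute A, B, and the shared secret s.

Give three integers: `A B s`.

A = 11^28 mod 41  (bits of 28 = 11100)
  bit 0 = 1: r = r^2 * 11 mod 41 = 1^2 * 11 = 1*11 = 11
  bit 1 = 1: r = r^2 * 11 mod 41 = 11^2 * 11 = 39*11 = 19
  bit 2 = 1: r = r^2 * 11 mod 41 = 19^2 * 11 = 33*11 = 35
  bit 3 = 0: r = r^2 mod 41 = 35^2 = 36
  bit 4 = 0: r = r^2 mod 41 = 36^2 = 25
  -> A = 25
B = 11^27 mod 41  (bits of 27 = 11011)
  bit 0 = 1: r = r^2 * 11 mod 41 = 1^2 * 11 = 1*11 = 11
  bit 1 = 1: r = r^2 * 11 mod 41 = 11^2 * 11 = 39*11 = 19
  bit 2 = 0: r = r^2 mod 41 = 19^2 = 33
  bit 3 = 1: r = r^2 * 11 mod 41 = 33^2 * 11 = 23*11 = 7
  bit 4 = 1: r = r^2 * 11 mod 41 = 7^2 * 11 = 8*11 = 6
  -> B = 6
s = B^a = 6^28 mod 41  (bits of 28 = 11100)
  bit 0 = 1: r = r^2 * 6 mod 41 = 1^2 * 6 = 1*6 = 6
  bit 1 = 1: r = r^2 * 6 mod 41 = 6^2 * 6 = 36*6 = 11
  bit 2 = 1: r = r^2 * 6 mod 41 = 11^2 * 6 = 39*6 = 29
  bit 3 = 0: r = r^2 mod 41 = 29^2 = 21
  bit 4 = 0: r = r^2 mod 41 = 21^2 = 31
  -> s = B^a = 31

Answer: 25 6 31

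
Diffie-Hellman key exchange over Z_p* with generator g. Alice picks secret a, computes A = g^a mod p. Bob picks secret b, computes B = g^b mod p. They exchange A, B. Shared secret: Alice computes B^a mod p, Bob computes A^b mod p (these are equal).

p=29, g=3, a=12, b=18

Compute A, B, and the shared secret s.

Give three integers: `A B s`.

A = 3^12 mod 29  (bits of 12 = 1100)
  bit 0 = 1: r = r^2 * 3 mod 29 = 1^2 * 3 = 1*3 = 3
  bit 1 = 1: r = r^2 * 3 mod 29 = 3^2 * 3 = 9*3 = 27
  bit 2 = 0: r = r^2 mod 29 = 27^2 = 4
  bit 3 = 0: r = r^2 mod 29 = 4^2 = 16
  -> A = 16
B = 3^18 mod 29  (bits of 18 = 10010)
  bit 0 = 1: r = r^2 * 3 mod 29 = 1^2 * 3 = 1*3 = 3
  bit 1 = 0: r = r^2 mod 29 = 3^2 = 9
  bit 2 = 0: r = r^2 mod 29 = 9^2 = 23
  bit 3 = 1: r = r^2 * 3 mod 29 = 23^2 * 3 = 7*3 = 21
  bit 4 = 0: r = r^2 mod 29 = 21^2 = 6
  -> B = 6
s = B^a = 6^12 mod 29  (bits of 12 = 1100)
  bit 0 = 1: r = r^2 * 6 mod 29 = 1^2 * 6 = 1*6 = 6
  bit 1 = 1: r = r^2 * 6 mod 29 = 6^2 * 6 = 7*6 = 13
  bit 2 = 0: r = r^2 mod 29 = 13^2 = 24
  bit 3 = 0: r = r^2 mod 29 = 24^2 = 25
  -> s = B^a = 25

Answer: 16 6 25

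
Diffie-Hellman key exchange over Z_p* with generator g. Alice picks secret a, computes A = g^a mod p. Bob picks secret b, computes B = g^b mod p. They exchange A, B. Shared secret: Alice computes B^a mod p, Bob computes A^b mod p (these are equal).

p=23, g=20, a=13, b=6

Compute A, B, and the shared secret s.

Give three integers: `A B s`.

Answer: 14 16 3

Derivation:
A = 20^13 mod 23  (bits of 13 = 1101)
  bit 0 = 1: r = r^2 * 20 mod 23 = 1^2 * 20 = 1*20 = 20
  bit 1 = 1: r = r^2 * 20 mod 23 = 20^2 * 20 = 9*20 = 19
  bit 2 = 0: r = r^2 mod 23 = 19^2 = 16
  bit 3 = 1: r = r^2 * 20 mod 23 = 16^2 * 20 = 3*20 = 14
  -> A = 14
B = 20^6 mod 23  (bits of 6 = 110)
  bit 0 = 1: r = r^2 * 20 mod 23 = 1^2 * 20 = 1*20 = 20
  bit 1 = 1: r = r^2 * 20 mod 23 = 20^2 * 20 = 9*20 = 19
  bit 2 = 0: r = r^2 mod 23 = 19^2 = 16
  -> B = 16
s = B^a = 16^13 mod 23  (bits of 13 = 1101)
  bit 0 = 1: r = r^2 * 16 mod 23 = 1^2 * 16 = 1*16 = 16
  bit 1 = 1: r = r^2 * 16 mod 23 = 16^2 * 16 = 3*16 = 2
  bit 2 = 0: r = r^2 mod 23 = 2^2 = 4
  bit 3 = 1: r = r^2 * 16 mod 23 = 4^2 * 16 = 16*16 = 3
  -> s = B^a = 3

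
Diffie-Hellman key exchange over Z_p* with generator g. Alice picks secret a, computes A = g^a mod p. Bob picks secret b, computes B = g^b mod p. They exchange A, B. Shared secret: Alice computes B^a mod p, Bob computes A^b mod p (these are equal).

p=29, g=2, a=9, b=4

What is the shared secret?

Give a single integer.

A = 2^9 mod 29  (bits of 9 = 1001)
  bit 0 = 1: r = r^2 * 2 mod 29 = 1^2 * 2 = 1*2 = 2
  bit 1 = 0: r = r^2 mod 29 = 2^2 = 4
  bit 2 = 0: r = r^2 mod 29 = 4^2 = 16
  bit 3 = 1: r = r^2 * 2 mod 29 = 16^2 * 2 = 24*2 = 19
  -> A = 19
B = 2^4 mod 29  (bits of 4 = 100)
  bit 0 = 1: r = r^2 * 2 mod 29 = 1^2 * 2 = 1*2 = 2
  bit 1 = 0: r = r^2 mod 29 = 2^2 = 4
  bit 2 = 0: r = r^2 mod 29 = 4^2 = 16
  -> B = 16
s = B^a = 16^9 mod 29  (bits of 9 = 1001)
  bit 0 = 1: r = r^2 * 16 mod 29 = 1^2 * 16 = 1*16 = 16
  bit 1 = 0: r = r^2 mod 29 = 16^2 = 24
  bit 2 = 0: r = r^2 mod 29 = 24^2 = 25
  bit 3 = 1: r = r^2 * 16 mod 29 = 25^2 * 16 = 16*16 = 24
  -> s = B^a = 24

Answer: 24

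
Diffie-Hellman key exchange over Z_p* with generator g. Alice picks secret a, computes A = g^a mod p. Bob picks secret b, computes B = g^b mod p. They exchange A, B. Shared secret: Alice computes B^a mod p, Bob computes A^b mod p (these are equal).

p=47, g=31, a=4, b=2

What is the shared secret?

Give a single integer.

A = 31^4 mod 47  (bits of 4 = 100)
  bit 0 = 1: r = r^2 * 31 mod 47 = 1^2 * 31 = 1*31 = 31
  bit 1 = 0: r = r^2 mod 47 = 31^2 = 21
  bit 2 = 0: r = r^2 mod 47 = 21^2 = 18
  -> A = 18
B = 31^2 mod 47  (bits of 2 = 10)
  bit 0 = 1: r = r^2 * 31 mod 47 = 1^2 * 31 = 1*31 = 31
  bit 1 = 0: r = r^2 mod 47 = 31^2 = 21
  -> B = 21
s = B^a = 21^4 mod 47  (bits of 4 = 100)
  bit 0 = 1: r = r^2 * 21 mod 47 = 1^2 * 21 = 1*21 = 21
  bit 1 = 0: r = r^2 mod 47 = 21^2 = 18
  bit 2 = 0: r = r^2 mod 47 = 18^2 = 42
  -> s = B^a = 42

Answer: 42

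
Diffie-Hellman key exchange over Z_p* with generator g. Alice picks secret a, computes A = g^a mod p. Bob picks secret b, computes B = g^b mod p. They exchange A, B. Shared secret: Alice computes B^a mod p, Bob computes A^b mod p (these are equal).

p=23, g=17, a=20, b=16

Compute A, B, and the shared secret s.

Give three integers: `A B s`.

Answer: 16 2 6

Derivation:
A = 17^20 mod 23  (bits of 20 = 10100)
  bit 0 = 1: r = r^2 * 17 mod 23 = 1^2 * 17 = 1*17 = 17
  bit 1 = 0: r = r^2 mod 23 = 17^2 = 13
  bit 2 = 1: r = r^2 * 17 mod 23 = 13^2 * 17 = 8*17 = 21
  bit 3 = 0: r = r^2 mod 23 = 21^2 = 4
  bit 4 = 0: r = r^2 mod 23 = 4^2 = 16
  -> A = 16
B = 17^16 mod 23  (bits of 16 = 10000)
  bit 0 = 1: r = r^2 * 17 mod 23 = 1^2 * 17 = 1*17 = 17
  bit 1 = 0: r = r^2 mod 23 = 17^2 = 13
  bit 2 = 0: r = r^2 mod 23 = 13^2 = 8
  bit 3 = 0: r = r^2 mod 23 = 8^2 = 18
  bit 4 = 0: r = r^2 mod 23 = 18^2 = 2
  -> B = 2
s = B^a = 2^20 mod 23  (bits of 20 = 10100)
  bit 0 = 1: r = r^2 * 2 mod 23 = 1^2 * 2 = 1*2 = 2
  bit 1 = 0: r = r^2 mod 23 = 2^2 = 4
  bit 2 = 1: r = r^2 * 2 mod 23 = 4^2 * 2 = 16*2 = 9
  bit 3 = 0: r = r^2 mod 23 = 9^2 = 12
  bit 4 = 0: r = r^2 mod 23 = 12^2 = 6
  -> s = B^a = 6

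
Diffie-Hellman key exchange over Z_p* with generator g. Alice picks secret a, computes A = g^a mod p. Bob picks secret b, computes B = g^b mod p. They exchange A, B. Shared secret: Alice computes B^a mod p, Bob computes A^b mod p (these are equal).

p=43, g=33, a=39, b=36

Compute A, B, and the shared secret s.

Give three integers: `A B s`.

A = 33^39 mod 43  (bits of 39 = 100111)
  bit 0 = 1: r = r^2 * 33 mod 43 = 1^2 * 33 = 1*33 = 33
  bit 1 = 0: r = r^2 mod 43 = 33^2 = 14
  bit 2 = 0: r = r^2 mod 43 = 14^2 = 24
  bit 3 = 1: r = r^2 * 33 mod 43 = 24^2 * 33 = 17*33 = 2
  bit 4 = 1: r = r^2 * 33 mod 43 = 2^2 * 33 = 4*33 = 3
  bit 5 = 1: r = r^2 * 33 mod 43 = 3^2 * 33 = 9*33 = 39
  -> A = 39
B = 33^36 mod 43  (bits of 36 = 100100)
  bit 0 = 1: r = r^2 * 33 mod 43 = 1^2 * 33 = 1*33 = 33
  bit 1 = 0: r = r^2 mod 43 = 33^2 = 14
  bit 2 = 0: r = r^2 mod 43 = 14^2 = 24
  bit 3 = 1: r = r^2 * 33 mod 43 = 24^2 * 33 = 17*33 = 2
  bit 4 = 0: r = r^2 mod 43 = 2^2 = 4
  bit 5 = 0: r = r^2 mod 43 = 4^2 = 16
  -> B = 16
s = B^a = 16^39 mod 43  (bits of 39 = 100111)
  bit 0 = 1: r = r^2 * 16 mod 43 = 1^2 * 16 = 1*16 = 16
  bit 1 = 0: r = r^2 mod 43 = 16^2 = 41
  bit 2 = 0: r = r^2 mod 43 = 41^2 = 4
  bit 3 = 1: r = r^2 * 16 mod 43 = 4^2 * 16 = 16*16 = 41
  bit 4 = 1: r = r^2 * 16 mod 43 = 41^2 * 16 = 4*16 = 21
  bit 5 = 1: r = r^2 * 16 mod 43 = 21^2 * 16 = 11*16 = 4
  -> s = B^a = 4

Answer: 39 16 4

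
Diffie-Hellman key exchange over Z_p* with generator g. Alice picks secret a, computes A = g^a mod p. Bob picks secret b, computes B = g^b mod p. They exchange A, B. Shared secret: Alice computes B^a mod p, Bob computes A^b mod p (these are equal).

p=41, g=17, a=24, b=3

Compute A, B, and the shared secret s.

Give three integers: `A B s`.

A = 17^24 mod 41  (bits of 24 = 11000)
  bit 0 = 1: r = r^2 * 17 mod 41 = 1^2 * 17 = 1*17 = 17
  bit 1 = 1: r = r^2 * 17 mod 41 = 17^2 * 17 = 2*17 = 34
  bit 2 = 0: r = r^2 mod 41 = 34^2 = 8
  bit 3 = 0: r = r^2 mod 41 = 8^2 = 23
  bit 4 = 0: r = r^2 mod 41 = 23^2 = 37
  -> A = 37
B = 17^3 mod 41  (bits of 3 = 11)
  bit 0 = 1: r = r^2 * 17 mod 41 = 1^2 * 17 = 1*17 = 17
  bit 1 = 1: r = r^2 * 17 mod 41 = 17^2 * 17 = 2*17 = 34
  -> B = 34
s = B^a = 34^24 mod 41  (bits of 24 = 11000)
  bit 0 = 1: r = r^2 * 34 mod 41 = 1^2 * 34 = 1*34 = 34
  bit 1 = 1: r = r^2 * 34 mod 41 = 34^2 * 34 = 8*34 = 26
  bit 2 = 0: r = r^2 mod 41 = 26^2 = 20
  bit 3 = 0: r = r^2 mod 41 = 20^2 = 31
  bit 4 = 0: r = r^2 mod 41 = 31^2 = 18
  -> s = B^a = 18

Answer: 37 34 18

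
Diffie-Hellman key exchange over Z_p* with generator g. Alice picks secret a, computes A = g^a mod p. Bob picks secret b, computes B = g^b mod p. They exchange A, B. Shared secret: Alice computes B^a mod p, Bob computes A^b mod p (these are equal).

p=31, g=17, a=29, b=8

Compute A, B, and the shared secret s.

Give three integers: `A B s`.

Answer: 11 18 19

Derivation:
A = 17^29 mod 31  (bits of 29 = 11101)
  bit 0 = 1: r = r^2 * 17 mod 31 = 1^2 * 17 = 1*17 = 17
  bit 1 = 1: r = r^2 * 17 mod 31 = 17^2 * 17 = 10*17 = 15
  bit 2 = 1: r = r^2 * 17 mod 31 = 15^2 * 17 = 8*17 = 12
  bit 3 = 0: r = r^2 mod 31 = 12^2 = 20
  bit 4 = 1: r = r^2 * 17 mod 31 = 20^2 * 17 = 28*17 = 11
  -> A = 11
B = 17^8 mod 31  (bits of 8 = 1000)
  bit 0 = 1: r = r^2 * 17 mod 31 = 1^2 * 17 = 1*17 = 17
  bit 1 = 0: r = r^2 mod 31 = 17^2 = 10
  bit 2 = 0: r = r^2 mod 31 = 10^2 = 7
  bit 3 = 0: r = r^2 mod 31 = 7^2 = 18
  -> B = 18
s = B^a = 18^29 mod 31  (bits of 29 = 11101)
  bit 0 = 1: r = r^2 * 18 mod 31 = 1^2 * 18 = 1*18 = 18
  bit 1 = 1: r = r^2 * 18 mod 31 = 18^2 * 18 = 14*18 = 4
  bit 2 = 1: r = r^2 * 18 mod 31 = 4^2 * 18 = 16*18 = 9
  bit 3 = 0: r = r^2 mod 31 = 9^2 = 19
  bit 4 = 1: r = r^2 * 18 mod 31 = 19^2 * 18 = 20*18 = 19
  -> s = B^a = 19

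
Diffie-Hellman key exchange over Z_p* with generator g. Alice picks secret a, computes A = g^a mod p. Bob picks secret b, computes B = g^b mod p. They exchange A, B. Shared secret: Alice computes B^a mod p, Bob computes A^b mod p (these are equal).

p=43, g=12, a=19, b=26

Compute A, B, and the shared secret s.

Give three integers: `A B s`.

Answer: 20 9 17

Derivation:
A = 12^19 mod 43  (bits of 19 = 10011)
  bit 0 = 1: r = r^2 * 12 mod 43 = 1^2 * 12 = 1*12 = 12
  bit 1 = 0: r = r^2 mod 43 = 12^2 = 15
  bit 2 = 0: r = r^2 mod 43 = 15^2 = 10
  bit 3 = 1: r = r^2 * 12 mod 43 = 10^2 * 12 = 14*12 = 39
  bit 4 = 1: r = r^2 * 12 mod 43 = 39^2 * 12 = 16*12 = 20
  -> A = 20
B = 12^26 mod 43  (bits of 26 = 11010)
  bit 0 = 1: r = r^2 * 12 mod 43 = 1^2 * 12 = 1*12 = 12
  bit 1 = 1: r = r^2 * 12 mod 43 = 12^2 * 12 = 15*12 = 8
  bit 2 = 0: r = r^2 mod 43 = 8^2 = 21
  bit 3 = 1: r = r^2 * 12 mod 43 = 21^2 * 12 = 11*12 = 3
  bit 4 = 0: r = r^2 mod 43 = 3^2 = 9
  -> B = 9
s = B^a = 9^19 mod 43  (bits of 19 = 10011)
  bit 0 = 1: r = r^2 * 9 mod 43 = 1^2 * 9 = 1*9 = 9
  bit 1 = 0: r = r^2 mod 43 = 9^2 = 38
  bit 2 = 0: r = r^2 mod 43 = 38^2 = 25
  bit 3 = 1: r = r^2 * 9 mod 43 = 25^2 * 9 = 23*9 = 35
  bit 4 = 1: r = r^2 * 9 mod 43 = 35^2 * 9 = 21*9 = 17
  -> s = B^a = 17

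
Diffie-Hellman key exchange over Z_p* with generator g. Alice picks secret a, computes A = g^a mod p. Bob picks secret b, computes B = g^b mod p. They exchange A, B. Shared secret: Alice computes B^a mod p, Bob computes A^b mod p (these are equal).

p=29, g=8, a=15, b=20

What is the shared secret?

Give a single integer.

Answer: 16

Derivation:
A = 8^15 mod 29  (bits of 15 = 1111)
  bit 0 = 1: r = r^2 * 8 mod 29 = 1^2 * 8 = 1*8 = 8
  bit 1 = 1: r = r^2 * 8 mod 29 = 8^2 * 8 = 6*8 = 19
  bit 2 = 1: r = r^2 * 8 mod 29 = 19^2 * 8 = 13*8 = 17
  bit 3 = 1: r = r^2 * 8 mod 29 = 17^2 * 8 = 28*8 = 21
  -> A = 21
B = 8^20 mod 29  (bits of 20 = 10100)
  bit 0 = 1: r = r^2 * 8 mod 29 = 1^2 * 8 = 1*8 = 8
  bit 1 = 0: r = r^2 mod 29 = 8^2 = 6
  bit 2 = 1: r = r^2 * 8 mod 29 = 6^2 * 8 = 7*8 = 27
  bit 3 = 0: r = r^2 mod 29 = 27^2 = 4
  bit 4 = 0: r = r^2 mod 29 = 4^2 = 16
  -> B = 16
s = B^a = 16^15 mod 29  (bits of 15 = 1111)
  bit 0 = 1: r = r^2 * 16 mod 29 = 1^2 * 16 = 1*16 = 16
  bit 1 = 1: r = r^2 * 16 mod 29 = 16^2 * 16 = 24*16 = 7
  bit 2 = 1: r = r^2 * 16 mod 29 = 7^2 * 16 = 20*16 = 1
  bit 3 = 1: r = r^2 * 16 mod 29 = 1^2 * 16 = 1*16 = 16
  -> s = B^a = 16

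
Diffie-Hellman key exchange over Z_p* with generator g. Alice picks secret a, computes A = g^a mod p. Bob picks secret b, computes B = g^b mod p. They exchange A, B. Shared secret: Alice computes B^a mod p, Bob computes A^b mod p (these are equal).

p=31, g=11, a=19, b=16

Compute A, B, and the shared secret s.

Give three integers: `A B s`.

A = 11^19 mod 31  (bits of 19 = 10011)
  bit 0 = 1: r = r^2 * 11 mod 31 = 1^2 * 11 = 1*11 = 11
  bit 1 = 0: r = r^2 mod 31 = 11^2 = 28
  bit 2 = 0: r = r^2 mod 31 = 28^2 = 9
  bit 3 = 1: r = r^2 * 11 mod 31 = 9^2 * 11 = 19*11 = 23
  bit 4 = 1: r = r^2 * 11 mod 31 = 23^2 * 11 = 2*11 = 22
  -> A = 22
B = 11^16 mod 31  (bits of 16 = 10000)
  bit 0 = 1: r = r^2 * 11 mod 31 = 1^2 * 11 = 1*11 = 11
  bit 1 = 0: r = r^2 mod 31 = 11^2 = 28
  bit 2 = 0: r = r^2 mod 31 = 28^2 = 9
  bit 3 = 0: r = r^2 mod 31 = 9^2 = 19
  bit 4 = 0: r = r^2 mod 31 = 19^2 = 20
  -> B = 20
s = B^a = 20^19 mod 31  (bits of 19 = 10011)
  bit 0 = 1: r = r^2 * 20 mod 31 = 1^2 * 20 = 1*20 = 20
  bit 1 = 0: r = r^2 mod 31 = 20^2 = 28
  bit 2 = 0: r = r^2 mod 31 = 28^2 = 9
  bit 3 = 1: r = r^2 * 20 mod 31 = 9^2 * 20 = 19*20 = 8
  bit 4 = 1: r = r^2 * 20 mod 31 = 8^2 * 20 = 2*20 = 9
  -> s = B^a = 9

Answer: 22 20 9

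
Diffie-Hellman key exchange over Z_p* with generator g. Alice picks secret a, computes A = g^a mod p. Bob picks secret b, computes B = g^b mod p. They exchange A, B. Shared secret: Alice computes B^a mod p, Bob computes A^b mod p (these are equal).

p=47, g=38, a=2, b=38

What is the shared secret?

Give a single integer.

Answer: 14

Derivation:
A = 38^2 mod 47  (bits of 2 = 10)
  bit 0 = 1: r = r^2 * 38 mod 47 = 1^2 * 38 = 1*38 = 38
  bit 1 = 0: r = r^2 mod 47 = 38^2 = 34
  -> A = 34
B = 38^38 mod 47  (bits of 38 = 100110)
  bit 0 = 1: r = r^2 * 38 mod 47 = 1^2 * 38 = 1*38 = 38
  bit 1 = 0: r = r^2 mod 47 = 38^2 = 34
  bit 2 = 0: r = r^2 mod 47 = 34^2 = 28
  bit 3 = 1: r = r^2 * 38 mod 47 = 28^2 * 38 = 32*38 = 41
  bit 4 = 1: r = r^2 * 38 mod 47 = 41^2 * 38 = 36*38 = 5
  bit 5 = 0: r = r^2 mod 47 = 5^2 = 25
  -> B = 25
s = B^a = 25^2 mod 47  (bits of 2 = 10)
  bit 0 = 1: r = r^2 * 25 mod 47 = 1^2 * 25 = 1*25 = 25
  bit 1 = 0: r = r^2 mod 47 = 25^2 = 14
  -> s = B^a = 14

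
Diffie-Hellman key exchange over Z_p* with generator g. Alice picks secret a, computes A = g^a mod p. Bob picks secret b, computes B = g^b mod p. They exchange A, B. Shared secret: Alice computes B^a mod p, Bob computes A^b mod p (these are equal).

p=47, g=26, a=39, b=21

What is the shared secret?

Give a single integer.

Answer: 41

Derivation:
A = 26^39 mod 47  (bits of 39 = 100111)
  bit 0 = 1: r = r^2 * 26 mod 47 = 1^2 * 26 = 1*26 = 26
  bit 1 = 0: r = r^2 mod 47 = 26^2 = 18
  bit 2 = 0: r = r^2 mod 47 = 18^2 = 42
  bit 3 = 1: r = r^2 * 26 mod 47 = 42^2 * 26 = 25*26 = 39
  bit 4 = 1: r = r^2 * 26 mod 47 = 39^2 * 26 = 17*26 = 19
  bit 5 = 1: r = r^2 * 26 mod 47 = 19^2 * 26 = 32*26 = 33
  -> A = 33
B = 26^21 mod 47  (bits of 21 = 10101)
  bit 0 = 1: r = r^2 * 26 mod 47 = 1^2 * 26 = 1*26 = 26
  bit 1 = 0: r = r^2 mod 47 = 26^2 = 18
  bit 2 = 1: r = r^2 * 26 mod 47 = 18^2 * 26 = 42*26 = 11
  bit 3 = 0: r = r^2 mod 47 = 11^2 = 27
  bit 4 = 1: r = r^2 * 26 mod 47 = 27^2 * 26 = 24*26 = 13
  -> B = 13
s = B^a = 13^39 mod 47  (bits of 39 = 100111)
  bit 0 = 1: r = r^2 * 13 mod 47 = 1^2 * 13 = 1*13 = 13
  bit 1 = 0: r = r^2 mod 47 = 13^2 = 28
  bit 2 = 0: r = r^2 mod 47 = 28^2 = 32
  bit 3 = 1: r = r^2 * 13 mod 47 = 32^2 * 13 = 37*13 = 11
  bit 4 = 1: r = r^2 * 13 mod 47 = 11^2 * 13 = 27*13 = 22
  bit 5 = 1: r = r^2 * 13 mod 47 = 22^2 * 13 = 14*13 = 41
  -> s = B^a = 41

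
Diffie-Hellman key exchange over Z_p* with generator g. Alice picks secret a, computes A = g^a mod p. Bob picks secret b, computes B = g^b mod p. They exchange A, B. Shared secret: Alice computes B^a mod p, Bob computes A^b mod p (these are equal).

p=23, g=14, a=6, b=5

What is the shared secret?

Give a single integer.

A = 14^6 mod 23  (bits of 6 = 110)
  bit 0 = 1: r = r^2 * 14 mod 23 = 1^2 * 14 = 1*14 = 14
  bit 1 = 1: r = r^2 * 14 mod 23 = 14^2 * 14 = 12*14 = 7
  bit 2 = 0: r = r^2 mod 23 = 7^2 = 3
  -> A = 3
B = 14^5 mod 23  (bits of 5 = 101)
  bit 0 = 1: r = r^2 * 14 mod 23 = 1^2 * 14 = 1*14 = 14
  bit 1 = 0: r = r^2 mod 23 = 14^2 = 12
  bit 2 = 1: r = r^2 * 14 mod 23 = 12^2 * 14 = 6*14 = 15
  -> B = 15
s = B^a = 15^6 mod 23  (bits of 6 = 110)
  bit 0 = 1: r = r^2 * 15 mod 23 = 1^2 * 15 = 1*15 = 15
  bit 1 = 1: r = r^2 * 15 mod 23 = 15^2 * 15 = 18*15 = 17
  bit 2 = 0: r = r^2 mod 23 = 17^2 = 13
  -> s = B^a = 13

Answer: 13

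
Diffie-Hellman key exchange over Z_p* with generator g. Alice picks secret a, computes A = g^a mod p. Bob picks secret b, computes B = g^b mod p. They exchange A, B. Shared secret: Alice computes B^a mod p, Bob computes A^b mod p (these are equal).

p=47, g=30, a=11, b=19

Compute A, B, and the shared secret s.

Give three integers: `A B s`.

A = 30^11 mod 47  (bits of 11 = 1011)
  bit 0 = 1: r = r^2 * 30 mod 47 = 1^2 * 30 = 1*30 = 30
  bit 1 = 0: r = r^2 mod 47 = 30^2 = 7
  bit 2 = 1: r = r^2 * 30 mod 47 = 7^2 * 30 = 2*30 = 13
  bit 3 = 1: r = r^2 * 30 mod 47 = 13^2 * 30 = 28*30 = 41
  -> A = 41
B = 30^19 mod 47  (bits of 19 = 10011)
  bit 0 = 1: r = r^2 * 30 mod 47 = 1^2 * 30 = 1*30 = 30
  bit 1 = 0: r = r^2 mod 47 = 30^2 = 7
  bit 2 = 0: r = r^2 mod 47 = 7^2 = 2
  bit 3 = 1: r = r^2 * 30 mod 47 = 2^2 * 30 = 4*30 = 26
  bit 4 = 1: r = r^2 * 30 mod 47 = 26^2 * 30 = 18*30 = 23
  -> B = 23
s = B^a = 23^11 mod 47  (bits of 11 = 1011)
  bit 0 = 1: r = r^2 * 23 mod 47 = 1^2 * 23 = 1*23 = 23
  bit 1 = 0: r = r^2 mod 47 = 23^2 = 12
  bit 2 = 1: r = r^2 * 23 mod 47 = 12^2 * 23 = 3*23 = 22
  bit 3 = 1: r = r^2 * 23 mod 47 = 22^2 * 23 = 14*23 = 40
  -> s = B^a = 40

Answer: 41 23 40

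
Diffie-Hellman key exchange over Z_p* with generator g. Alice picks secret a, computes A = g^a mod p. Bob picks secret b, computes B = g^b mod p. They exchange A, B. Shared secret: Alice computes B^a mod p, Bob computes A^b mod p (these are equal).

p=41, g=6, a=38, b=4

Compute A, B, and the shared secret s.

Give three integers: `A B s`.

A = 6^38 mod 41  (bits of 38 = 100110)
  bit 0 = 1: r = r^2 * 6 mod 41 = 1^2 * 6 = 1*6 = 6
  bit 1 = 0: r = r^2 mod 41 = 6^2 = 36
  bit 2 = 0: r = r^2 mod 41 = 36^2 = 25
  bit 3 = 1: r = r^2 * 6 mod 41 = 25^2 * 6 = 10*6 = 19
  bit 4 = 1: r = r^2 * 6 mod 41 = 19^2 * 6 = 33*6 = 34
  bit 5 = 0: r = r^2 mod 41 = 34^2 = 8
  -> A = 8
B = 6^4 mod 41  (bits of 4 = 100)
  bit 0 = 1: r = r^2 * 6 mod 41 = 1^2 * 6 = 1*6 = 6
  bit 1 = 0: r = r^2 mod 41 = 6^2 = 36
  bit 2 = 0: r = r^2 mod 41 = 36^2 = 25
  -> B = 25
s = B^a = 25^38 mod 41  (bits of 38 = 100110)
  bit 0 = 1: r = r^2 * 25 mod 41 = 1^2 * 25 = 1*25 = 25
  bit 1 = 0: r = r^2 mod 41 = 25^2 = 10
  bit 2 = 0: r = r^2 mod 41 = 10^2 = 18
  bit 3 = 1: r = r^2 * 25 mod 41 = 18^2 * 25 = 37*25 = 23
  bit 4 = 1: r = r^2 * 25 mod 41 = 23^2 * 25 = 37*25 = 23
  bit 5 = 0: r = r^2 mod 41 = 23^2 = 37
  -> s = B^a = 37

Answer: 8 25 37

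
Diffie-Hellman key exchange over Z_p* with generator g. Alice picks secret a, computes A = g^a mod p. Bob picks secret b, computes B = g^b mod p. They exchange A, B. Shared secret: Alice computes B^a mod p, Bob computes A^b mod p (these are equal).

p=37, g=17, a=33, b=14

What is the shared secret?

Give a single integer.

Answer: 11

Derivation:
A = 17^33 mod 37  (bits of 33 = 100001)
  bit 0 = 1: r = r^2 * 17 mod 37 = 1^2 * 17 = 1*17 = 17
  bit 1 = 0: r = r^2 mod 37 = 17^2 = 30
  bit 2 = 0: r = r^2 mod 37 = 30^2 = 12
  bit 3 = 0: r = r^2 mod 37 = 12^2 = 33
  bit 4 = 0: r = r^2 mod 37 = 33^2 = 16
  bit 5 = 1: r = r^2 * 17 mod 37 = 16^2 * 17 = 34*17 = 23
  -> A = 23
B = 17^14 mod 37  (bits of 14 = 1110)
  bit 0 = 1: r = r^2 * 17 mod 37 = 1^2 * 17 = 1*17 = 17
  bit 1 = 1: r = r^2 * 17 mod 37 = 17^2 * 17 = 30*17 = 29
  bit 2 = 1: r = r^2 * 17 mod 37 = 29^2 * 17 = 27*17 = 15
  bit 3 = 0: r = r^2 mod 37 = 15^2 = 3
  -> B = 3
s = B^a = 3^33 mod 37  (bits of 33 = 100001)
  bit 0 = 1: r = r^2 * 3 mod 37 = 1^2 * 3 = 1*3 = 3
  bit 1 = 0: r = r^2 mod 37 = 3^2 = 9
  bit 2 = 0: r = r^2 mod 37 = 9^2 = 7
  bit 3 = 0: r = r^2 mod 37 = 7^2 = 12
  bit 4 = 0: r = r^2 mod 37 = 12^2 = 33
  bit 5 = 1: r = r^2 * 3 mod 37 = 33^2 * 3 = 16*3 = 11
  -> s = B^a = 11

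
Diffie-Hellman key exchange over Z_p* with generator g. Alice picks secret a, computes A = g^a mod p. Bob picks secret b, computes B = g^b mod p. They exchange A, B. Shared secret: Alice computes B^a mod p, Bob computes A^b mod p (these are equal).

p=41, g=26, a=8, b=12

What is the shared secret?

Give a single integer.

A = 26^8 mod 41  (bits of 8 = 1000)
  bit 0 = 1: r = r^2 * 26 mod 41 = 1^2 * 26 = 1*26 = 26
  bit 1 = 0: r = r^2 mod 41 = 26^2 = 20
  bit 2 = 0: r = r^2 mod 41 = 20^2 = 31
  bit 3 = 0: r = r^2 mod 41 = 31^2 = 18
  -> A = 18
B = 26^12 mod 41  (bits of 12 = 1100)
  bit 0 = 1: r = r^2 * 26 mod 41 = 1^2 * 26 = 1*26 = 26
  bit 1 = 1: r = r^2 * 26 mod 41 = 26^2 * 26 = 20*26 = 28
  bit 2 = 0: r = r^2 mod 41 = 28^2 = 5
  bit 3 = 0: r = r^2 mod 41 = 5^2 = 25
  -> B = 25
s = B^a = 25^8 mod 41  (bits of 8 = 1000)
  bit 0 = 1: r = r^2 * 25 mod 41 = 1^2 * 25 = 1*25 = 25
  bit 1 = 0: r = r^2 mod 41 = 25^2 = 10
  bit 2 = 0: r = r^2 mod 41 = 10^2 = 18
  bit 3 = 0: r = r^2 mod 41 = 18^2 = 37
  -> s = B^a = 37

Answer: 37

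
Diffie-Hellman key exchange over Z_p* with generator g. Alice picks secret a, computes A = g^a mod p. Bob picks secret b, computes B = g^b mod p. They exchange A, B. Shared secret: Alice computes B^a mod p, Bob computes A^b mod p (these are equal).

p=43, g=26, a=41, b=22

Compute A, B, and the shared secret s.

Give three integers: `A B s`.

Answer: 5 17 38

Derivation:
A = 26^41 mod 43  (bits of 41 = 101001)
  bit 0 = 1: r = r^2 * 26 mod 43 = 1^2 * 26 = 1*26 = 26
  bit 1 = 0: r = r^2 mod 43 = 26^2 = 31
  bit 2 = 1: r = r^2 * 26 mod 43 = 31^2 * 26 = 15*26 = 3
  bit 3 = 0: r = r^2 mod 43 = 3^2 = 9
  bit 4 = 0: r = r^2 mod 43 = 9^2 = 38
  bit 5 = 1: r = r^2 * 26 mod 43 = 38^2 * 26 = 25*26 = 5
  -> A = 5
B = 26^22 mod 43  (bits of 22 = 10110)
  bit 0 = 1: r = r^2 * 26 mod 43 = 1^2 * 26 = 1*26 = 26
  bit 1 = 0: r = r^2 mod 43 = 26^2 = 31
  bit 2 = 1: r = r^2 * 26 mod 43 = 31^2 * 26 = 15*26 = 3
  bit 3 = 1: r = r^2 * 26 mod 43 = 3^2 * 26 = 9*26 = 19
  bit 4 = 0: r = r^2 mod 43 = 19^2 = 17
  -> B = 17
s = B^a = 17^41 mod 43  (bits of 41 = 101001)
  bit 0 = 1: r = r^2 * 17 mod 43 = 1^2 * 17 = 1*17 = 17
  bit 1 = 0: r = r^2 mod 43 = 17^2 = 31
  bit 2 = 1: r = r^2 * 17 mod 43 = 31^2 * 17 = 15*17 = 40
  bit 3 = 0: r = r^2 mod 43 = 40^2 = 9
  bit 4 = 0: r = r^2 mod 43 = 9^2 = 38
  bit 5 = 1: r = r^2 * 17 mod 43 = 38^2 * 17 = 25*17 = 38
  -> s = B^a = 38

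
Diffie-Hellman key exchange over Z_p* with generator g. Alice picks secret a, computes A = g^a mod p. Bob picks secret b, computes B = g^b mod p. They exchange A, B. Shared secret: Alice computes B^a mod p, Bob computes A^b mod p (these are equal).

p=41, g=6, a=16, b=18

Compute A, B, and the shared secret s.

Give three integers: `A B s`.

Answer: 18 33 10

Derivation:
A = 6^16 mod 41  (bits of 16 = 10000)
  bit 0 = 1: r = r^2 * 6 mod 41 = 1^2 * 6 = 1*6 = 6
  bit 1 = 0: r = r^2 mod 41 = 6^2 = 36
  bit 2 = 0: r = r^2 mod 41 = 36^2 = 25
  bit 3 = 0: r = r^2 mod 41 = 25^2 = 10
  bit 4 = 0: r = r^2 mod 41 = 10^2 = 18
  -> A = 18
B = 6^18 mod 41  (bits of 18 = 10010)
  bit 0 = 1: r = r^2 * 6 mod 41 = 1^2 * 6 = 1*6 = 6
  bit 1 = 0: r = r^2 mod 41 = 6^2 = 36
  bit 2 = 0: r = r^2 mod 41 = 36^2 = 25
  bit 3 = 1: r = r^2 * 6 mod 41 = 25^2 * 6 = 10*6 = 19
  bit 4 = 0: r = r^2 mod 41 = 19^2 = 33
  -> B = 33
s = B^a = 33^16 mod 41  (bits of 16 = 10000)
  bit 0 = 1: r = r^2 * 33 mod 41 = 1^2 * 33 = 1*33 = 33
  bit 1 = 0: r = r^2 mod 41 = 33^2 = 23
  bit 2 = 0: r = r^2 mod 41 = 23^2 = 37
  bit 3 = 0: r = r^2 mod 41 = 37^2 = 16
  bit 4 = 0: r = r^2 mod 41 = 16^2 = 10
  -> s = B^a = 10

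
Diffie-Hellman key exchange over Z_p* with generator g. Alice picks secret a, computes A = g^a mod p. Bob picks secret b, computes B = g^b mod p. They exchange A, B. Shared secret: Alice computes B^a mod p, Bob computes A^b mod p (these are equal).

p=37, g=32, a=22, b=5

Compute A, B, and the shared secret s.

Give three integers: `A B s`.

Answer: 4 20 25

Derivation:
A = 32^22 mod 37  (bits of 22 = 10110)
  bit 0 = 1: r = r^2 * 32 mod 37 = 1^2 * 32 = 1*32 = 32
  bit 1 = 0: r = r^2 mod 37 = 32^2 = 25
  bit 2 = 1: r = r^2 * 32 mod 37 = 25^2 * 32 = 33*32 = 20
  bit 3 = 1: r = r^2 * 32 mod 37 = 20^2 * 32 = 30*32 = 35
  bit 4 = 0: r = r^2 mod 37 = 35^2 = 4
  -> A = 4
B = 32^5 mod 37  (bits of 5 = 101)
  bit 0 = 1: r = r^2 * 32 mod 37 = 1^2 * 32 = 1*32 = 32
  bit 1 = 0: r = r^2 mod 37 = 32^2 = 25
  bit 2 = 1: r = r^2 * 32 mod 37 = 25^2 * 32 = 33*32 = 20
  -> B = 20
s = B^a = 20^22 mod 37  (bits of 22 = 10110)
  bit 0 = 1: r = r^2 * 20 mod 37 = 1^2 * 20 = 1*20 = 20
  bit 1 = 0: r = r^2 mod 37 = 20^2 = 30
  bit 2 = 1: r = r^2 * 20 mod 37 = 30^2 * 20 = 12*20 = 18
  bit 3 = 1: r = r^2 * 20 mod 37 = 18^2 * 20 = 28*20 = 5
  bit 4 = 0: r = r^2 mod 37 = 5^2 = 25
  -> s = B^a = 25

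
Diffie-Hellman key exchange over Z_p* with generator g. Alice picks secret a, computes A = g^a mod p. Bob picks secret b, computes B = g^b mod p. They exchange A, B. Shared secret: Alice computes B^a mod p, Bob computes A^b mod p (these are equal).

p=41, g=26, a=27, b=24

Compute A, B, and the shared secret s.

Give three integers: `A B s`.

Answer: 34 10 18

Derivation:
A = 26^27 mod 41  (bits of 27 = 11011)
  bit 0 = 1: r = r^2 * 26 mod 41 = 1^2 * 26 = 1*26 = 26
  bit 1 = 1: r = r^2 * 26 mod 41 = 26^2 * 26 = 20*26 = 28
  bit 2 = 0: r = r^2 mod 41 = 28^2 = 5
  bit 3 = 1: r = r^2 * 26 mod 41 = 5^2 * 26 = 25*26 = 35
  bit 4 = 1: r = r^2 * 26 mod 41 = 35^2 * 26 = 36*26 = 34
  -> A = 34
B = 26^24 mod 41  (bits of 24 = 11000)
  bit 0 = 1: r = r^2 * 26 mod 41 = 1^2 * 26 = 1*26 = 26
  bit 1 = 1: r = r^2 * 26 mod 41 = 26^2 * 26 = 20*26 = 28
  bit 2 = 0: r = r^2 mod 41 = 28^2 = 5
  bit 3 = 0: r = r^2 mod 41 = 5^2 = 25
  bit 4 = 0: r = r^2 mod 41 = 25^2 = 10
  -> B = 10
s = B^a = 10^27 mod 41  (bits of 27 = 11011)
  bit 0 = 1: r = r^2 * 10 mod 41 = 1^2 * 10 = 1*10 = 10
  bit 1 = 1: r = r^2 * 10 mod 41 = 10^2 * 10 = 18*10 = 16
  bit 2 = 0: r = r^2 mod 41 = 16^2 = 10
  bit 3 = 1: r = r^2 * 10 mod 41 = 10^2 * 10 = 18*10 = 16
  bit 4 = 1: r = r^2 * 10 mod 41 = 16^2 * 10 = 10*10 = 18
  -> s = B^a = 18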